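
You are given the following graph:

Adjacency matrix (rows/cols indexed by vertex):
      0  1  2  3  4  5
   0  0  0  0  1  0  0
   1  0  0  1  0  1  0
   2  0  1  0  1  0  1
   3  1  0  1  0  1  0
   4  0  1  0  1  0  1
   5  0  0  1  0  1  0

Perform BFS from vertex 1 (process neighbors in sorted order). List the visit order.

BFS from vertex 1 (neighbors processed in ascending order):
Visit order: 1, 2, 4, 3, 5, 0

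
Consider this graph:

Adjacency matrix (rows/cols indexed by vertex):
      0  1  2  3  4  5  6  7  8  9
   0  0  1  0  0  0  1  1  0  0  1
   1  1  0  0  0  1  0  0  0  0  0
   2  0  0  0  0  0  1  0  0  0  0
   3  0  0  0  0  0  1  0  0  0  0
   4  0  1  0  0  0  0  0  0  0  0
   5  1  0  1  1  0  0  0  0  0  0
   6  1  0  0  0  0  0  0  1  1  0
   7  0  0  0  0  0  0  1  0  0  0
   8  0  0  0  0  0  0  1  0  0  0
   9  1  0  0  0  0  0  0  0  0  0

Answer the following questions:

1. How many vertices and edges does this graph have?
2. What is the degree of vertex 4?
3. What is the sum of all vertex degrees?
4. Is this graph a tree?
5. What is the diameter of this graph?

Count: 10 vertices, 9 edges.
Vertex 4 has neighbors [1], degree = 1.
Handshaking lemma: 2 * 9 = 18.
A graph is a tree iff it is connected and has exactly n-1 edges. This graph is connected (all 10 vertices in one component) and has 10-1 = 9 edges. It is a tree.
Diameter (longest shortest path) = 4.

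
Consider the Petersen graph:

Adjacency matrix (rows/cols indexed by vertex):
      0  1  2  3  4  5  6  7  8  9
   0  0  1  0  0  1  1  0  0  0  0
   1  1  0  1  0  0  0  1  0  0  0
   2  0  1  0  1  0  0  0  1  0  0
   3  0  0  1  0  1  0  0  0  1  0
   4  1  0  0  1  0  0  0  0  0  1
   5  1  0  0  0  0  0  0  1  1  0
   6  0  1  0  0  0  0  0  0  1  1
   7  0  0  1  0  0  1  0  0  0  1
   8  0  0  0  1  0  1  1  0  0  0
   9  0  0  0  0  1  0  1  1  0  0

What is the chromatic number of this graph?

The Petersen graph contains odd cycles (e.g. the outer 5-cycle), so chi >= 3.
A proper 3-coloring exists (it is a well-known 3-chromatic graph).
Chromatic number = 3.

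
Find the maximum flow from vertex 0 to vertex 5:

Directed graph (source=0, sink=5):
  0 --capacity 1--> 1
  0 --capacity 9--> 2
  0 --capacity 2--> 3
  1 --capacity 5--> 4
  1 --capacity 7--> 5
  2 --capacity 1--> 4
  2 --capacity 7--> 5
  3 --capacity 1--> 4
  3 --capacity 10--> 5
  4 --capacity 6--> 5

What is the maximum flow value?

Computing max flow:
  Flow on (0->1): 1/1
  Flow on (0->2): 8/9
  Flow on (0->3): 2/2
  Flow on (1->5): 1/7
  Flow on (2->4): 1/1
  Flow on (2->5): 7/7
  Flow on (3->5): 2/10
  Flow on (4->5): 1/6
Maximum flow = 11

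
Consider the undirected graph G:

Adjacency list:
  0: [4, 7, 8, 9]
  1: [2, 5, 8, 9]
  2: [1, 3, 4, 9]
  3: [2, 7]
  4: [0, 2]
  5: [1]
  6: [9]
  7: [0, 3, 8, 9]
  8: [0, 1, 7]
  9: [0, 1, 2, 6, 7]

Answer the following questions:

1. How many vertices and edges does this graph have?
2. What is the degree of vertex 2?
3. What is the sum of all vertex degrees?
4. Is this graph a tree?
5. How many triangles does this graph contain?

Count: 10 vertices, 15 edges.
Vertex 2 has neighbors [1, 3, 4, 9], degree = 4.
Handshaking lemma: 2 * 15 = 30.
A tree on 10 vertices has 9 edges. This graph has 15 edges (6 extra). Not a tree.
Number of triangles = 3.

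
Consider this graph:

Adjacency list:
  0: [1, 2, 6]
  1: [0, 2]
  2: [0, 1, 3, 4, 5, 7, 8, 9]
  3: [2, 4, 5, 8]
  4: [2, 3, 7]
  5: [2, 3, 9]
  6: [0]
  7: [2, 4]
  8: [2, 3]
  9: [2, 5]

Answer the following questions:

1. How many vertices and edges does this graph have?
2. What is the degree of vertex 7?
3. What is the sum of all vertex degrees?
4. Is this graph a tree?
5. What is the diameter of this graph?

Count: 10 vertices, 15 edges.
Vertex 7 has neighbors [2, 4], degree = 2.
Handshaking lemma: 2 * 15 = 30.
A tree on 10 vertices has 9 edges. This graph has 15 edges (6 extra). Not a tree.
Diameter (longest shortest path) = 3.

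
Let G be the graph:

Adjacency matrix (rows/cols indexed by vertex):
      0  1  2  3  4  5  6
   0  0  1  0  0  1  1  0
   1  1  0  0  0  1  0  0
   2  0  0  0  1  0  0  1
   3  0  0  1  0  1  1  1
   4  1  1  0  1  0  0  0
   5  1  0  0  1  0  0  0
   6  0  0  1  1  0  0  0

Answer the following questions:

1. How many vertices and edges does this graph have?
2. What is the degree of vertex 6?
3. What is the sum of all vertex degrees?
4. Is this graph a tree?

Count: 7 vertices, 9 edges.
Vertex 6 has neighbors [2, 3], degree = 2.
Handshaking lemma: 2 * 9 = 18.
A tree on 7 vertices has 6 edges. This graph has 9 edges (3 extra). Not a tree.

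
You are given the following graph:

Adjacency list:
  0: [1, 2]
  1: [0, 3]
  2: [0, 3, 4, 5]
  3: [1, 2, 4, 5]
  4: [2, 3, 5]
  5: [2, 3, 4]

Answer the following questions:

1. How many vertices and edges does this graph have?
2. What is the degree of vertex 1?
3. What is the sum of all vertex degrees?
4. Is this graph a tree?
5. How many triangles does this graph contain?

Count: 6 vertices, 9 edges.
Vertex 1 has neighbors [0, 3], degree = 2.
Handshaking lemma: 2 * 9 = 18.
A tree on 6 vertices has 5 edges. This graph has 9 edges (4 extra). Not a tree.
Number of triangles = 4.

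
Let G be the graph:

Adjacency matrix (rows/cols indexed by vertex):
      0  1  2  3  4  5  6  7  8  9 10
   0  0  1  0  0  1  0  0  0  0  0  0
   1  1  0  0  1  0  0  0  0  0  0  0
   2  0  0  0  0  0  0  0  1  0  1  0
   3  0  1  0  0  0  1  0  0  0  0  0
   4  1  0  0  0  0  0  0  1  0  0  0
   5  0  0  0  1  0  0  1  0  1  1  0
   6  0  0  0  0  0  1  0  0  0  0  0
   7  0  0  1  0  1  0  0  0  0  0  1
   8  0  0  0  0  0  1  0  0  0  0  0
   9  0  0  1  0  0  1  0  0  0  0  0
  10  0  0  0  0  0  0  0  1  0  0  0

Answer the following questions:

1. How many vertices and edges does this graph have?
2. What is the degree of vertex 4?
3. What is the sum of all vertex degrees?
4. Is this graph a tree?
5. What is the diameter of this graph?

Count: 11 vertices, 11 edges.
Vertex 4 has neighbors [0, 7], degree = 2.
Handshaking lemma: 2 * 11 = 22.
A tree on 11 vertices has 10 edges. This graph has 11 edges (1 extra). Not a tree.
Diameter (longest shortest path) = 5.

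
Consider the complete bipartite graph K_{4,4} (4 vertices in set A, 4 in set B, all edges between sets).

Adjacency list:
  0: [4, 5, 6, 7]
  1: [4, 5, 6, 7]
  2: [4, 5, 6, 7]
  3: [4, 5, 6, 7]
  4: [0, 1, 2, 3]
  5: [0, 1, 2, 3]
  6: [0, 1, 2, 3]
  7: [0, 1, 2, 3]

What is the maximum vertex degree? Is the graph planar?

Set-A vertices have degree 4; set-B vertices have degree 4. Maximum degree = max(4,4) = 4.
K_{4,4} contains K_{3,3} as a subgraph (since both sides have >= 3 vertices); by Kuratowski's theorem it is not planar.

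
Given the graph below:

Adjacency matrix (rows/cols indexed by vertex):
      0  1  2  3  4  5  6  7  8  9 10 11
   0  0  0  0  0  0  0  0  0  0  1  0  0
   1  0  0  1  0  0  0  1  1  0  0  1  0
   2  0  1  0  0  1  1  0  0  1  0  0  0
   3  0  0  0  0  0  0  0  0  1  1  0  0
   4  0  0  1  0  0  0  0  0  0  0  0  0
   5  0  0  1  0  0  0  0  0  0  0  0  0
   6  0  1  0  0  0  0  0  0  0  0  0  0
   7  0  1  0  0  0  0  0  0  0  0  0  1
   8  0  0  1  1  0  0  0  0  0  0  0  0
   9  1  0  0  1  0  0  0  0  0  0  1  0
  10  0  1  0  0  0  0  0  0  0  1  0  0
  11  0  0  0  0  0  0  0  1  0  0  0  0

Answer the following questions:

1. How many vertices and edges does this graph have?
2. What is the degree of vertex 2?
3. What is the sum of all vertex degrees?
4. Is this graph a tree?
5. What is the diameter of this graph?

Count: 12 vertices, 12 edges.
Vertex 2 has neighbors [1, 4, 5, 8], degree = 4.
Handshaking lemma: 2 * 12 = 24.
A tree on 12 vertices has 11 edges. This graph has 12 edges (1 extra). Not a tree.
Diameter (longest shortest path) = 5.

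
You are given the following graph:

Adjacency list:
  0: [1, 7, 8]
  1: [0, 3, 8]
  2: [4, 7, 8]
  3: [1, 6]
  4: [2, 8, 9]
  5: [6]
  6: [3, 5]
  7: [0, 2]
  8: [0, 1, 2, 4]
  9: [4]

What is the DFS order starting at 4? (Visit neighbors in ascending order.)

DFS from vertex 4 (neighbors processed in ascending order):
Visit order: 4, 2, 7, 0, 1, 3, 6, 5, 8, 9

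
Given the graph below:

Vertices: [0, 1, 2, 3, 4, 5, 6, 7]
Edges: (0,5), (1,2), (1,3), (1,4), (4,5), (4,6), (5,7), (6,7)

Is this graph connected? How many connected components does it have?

Checking connectivity: the graph has 1 connected component(s).
All vertices are reachable from each other. The graph IS connected.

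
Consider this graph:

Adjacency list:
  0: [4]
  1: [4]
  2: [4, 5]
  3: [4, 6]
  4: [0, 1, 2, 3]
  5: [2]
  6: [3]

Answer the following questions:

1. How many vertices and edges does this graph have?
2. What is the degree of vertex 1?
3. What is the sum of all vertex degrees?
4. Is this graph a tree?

Count: 7 vertices, 6 edges.
Vertex 1 has neighbors [4], degree = 1.
Handshaking lemma: 2 * 6 = 12.
A graph is a tree iff it is connected and has exactly n-1 edges. This graph is connected (all 7 vertices in one component) and has 7-1 = 6 edges. It is a tree.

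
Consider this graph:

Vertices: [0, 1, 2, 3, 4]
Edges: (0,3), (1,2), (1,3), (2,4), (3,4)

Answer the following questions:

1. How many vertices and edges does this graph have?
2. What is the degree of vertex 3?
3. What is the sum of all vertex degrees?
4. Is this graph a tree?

Count: 5 vertices, 5 edges.
Vertex 3 has neighbors [0, 1, 4], degree = 3.
Handshaking lemma: 2 * 5 = 10.
A tree on 5 vertices has 4 edges. This graph has 5 edges (1 extra). Not a tree.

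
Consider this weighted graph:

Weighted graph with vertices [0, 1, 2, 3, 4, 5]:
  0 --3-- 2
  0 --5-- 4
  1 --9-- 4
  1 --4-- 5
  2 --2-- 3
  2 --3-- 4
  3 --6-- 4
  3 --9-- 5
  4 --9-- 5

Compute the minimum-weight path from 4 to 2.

Using Dijkstra's algorithm from vertex 4:
Shortest path: 4 -> 2
Total weight: 3 = 3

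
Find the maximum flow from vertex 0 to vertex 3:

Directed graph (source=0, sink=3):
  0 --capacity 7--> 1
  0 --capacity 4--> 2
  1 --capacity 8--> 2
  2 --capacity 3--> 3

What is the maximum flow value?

Computing max flow:
  Flow on (0->1): 3/7
  Flow on (1->2): 3/8
  Flow on (2->3): 3/3
Maximum flow = 3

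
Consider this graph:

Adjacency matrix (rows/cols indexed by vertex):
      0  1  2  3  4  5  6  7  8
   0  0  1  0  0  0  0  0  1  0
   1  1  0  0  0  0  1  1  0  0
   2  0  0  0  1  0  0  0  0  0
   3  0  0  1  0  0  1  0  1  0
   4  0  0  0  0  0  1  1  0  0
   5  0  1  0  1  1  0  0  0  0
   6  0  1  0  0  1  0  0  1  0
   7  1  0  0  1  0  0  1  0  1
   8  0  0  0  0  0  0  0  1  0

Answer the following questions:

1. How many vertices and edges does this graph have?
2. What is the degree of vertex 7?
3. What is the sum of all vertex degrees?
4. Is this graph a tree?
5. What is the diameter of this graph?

Count: 9 vertices, 11 edges.
Vertex 7 has neighbors [0, 3, 6, 8], degree = 4.
Handshaking lemma: 2 * 11 = 22.
A tree on 9 vertices has 8 edges. This graph has 11 edges (3 extra). Not a tree.
Diameter (longest shortest path) = 3.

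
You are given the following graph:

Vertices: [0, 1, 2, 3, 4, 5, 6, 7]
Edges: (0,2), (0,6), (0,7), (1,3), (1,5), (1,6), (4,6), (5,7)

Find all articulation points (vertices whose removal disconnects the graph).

An articulation point is a vertex whose removal disconnects the graph.
Articulation points: [0, 1, 6]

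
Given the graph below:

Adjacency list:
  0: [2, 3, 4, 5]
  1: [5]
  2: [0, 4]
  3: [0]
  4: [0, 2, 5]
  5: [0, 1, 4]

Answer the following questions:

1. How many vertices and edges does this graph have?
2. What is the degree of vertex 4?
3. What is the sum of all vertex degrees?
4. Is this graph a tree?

Count: 6 vertices, 7 edges.
Vertex 4 has neighbors [0, 2, 5], degree = 3.
Handshaking lemma: 2 * 7 = 14.
A tree on 6 vertices has 5 edges. This graph has 7 edges (2 extra). Not a tree.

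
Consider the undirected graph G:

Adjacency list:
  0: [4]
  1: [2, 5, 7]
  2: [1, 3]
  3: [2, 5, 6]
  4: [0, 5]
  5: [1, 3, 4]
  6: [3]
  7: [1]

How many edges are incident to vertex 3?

Vertex 3 has neighbors [2, 5, 6], so deg(3) = 3.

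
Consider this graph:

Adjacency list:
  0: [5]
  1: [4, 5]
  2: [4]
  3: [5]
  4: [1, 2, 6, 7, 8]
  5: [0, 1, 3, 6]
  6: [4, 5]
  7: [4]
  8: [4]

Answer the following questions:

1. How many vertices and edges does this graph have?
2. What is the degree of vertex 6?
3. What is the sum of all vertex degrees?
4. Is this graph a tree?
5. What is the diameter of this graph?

Count: 9 vertices, 9 edges.
Vertex 6 has neighbors [4, 5], degree = 2.
Handshaking lemma: 2 * 9 = 18.
A tree on 9 vertices has 8 edges. This graph has 9 edges (1 extra). Not a tree.
Diameter (longest shortest path) = 4.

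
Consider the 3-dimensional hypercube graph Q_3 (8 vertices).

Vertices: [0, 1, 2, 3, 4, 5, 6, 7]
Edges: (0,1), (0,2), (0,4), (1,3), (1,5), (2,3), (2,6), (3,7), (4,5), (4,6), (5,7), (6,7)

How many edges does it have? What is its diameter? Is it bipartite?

The 3-dimensional hypercube Q_3 has 8 vertices and each vertex has degree 3.
Total edges = 8 * 3 / 2 = 12.
Diameter = 3 (max Hamming distance between binary labels).
Hypercubes are bipartite (partition by parity of binary representation).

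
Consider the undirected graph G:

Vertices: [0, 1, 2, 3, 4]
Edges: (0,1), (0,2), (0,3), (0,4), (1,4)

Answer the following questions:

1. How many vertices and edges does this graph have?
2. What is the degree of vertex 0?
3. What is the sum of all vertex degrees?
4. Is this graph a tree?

Count: 5 vertices, 5 edges.
Vertex 0 has neighbors [1, 2, 3, 4], degree = 4.
Handshaking lemma: 2 * 5 = 10.
A tree on 5 vertices has 4 edges. This graph has 5 edges (1 extra). Not a tree.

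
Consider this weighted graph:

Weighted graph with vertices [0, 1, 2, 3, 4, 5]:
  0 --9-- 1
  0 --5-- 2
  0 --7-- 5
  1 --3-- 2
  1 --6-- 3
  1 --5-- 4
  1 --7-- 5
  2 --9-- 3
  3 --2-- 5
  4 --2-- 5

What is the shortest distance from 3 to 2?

Using Dijkstra's algorithm from vertex 3:
Shortest path: 3 -> 2
Total weight: 9 = 9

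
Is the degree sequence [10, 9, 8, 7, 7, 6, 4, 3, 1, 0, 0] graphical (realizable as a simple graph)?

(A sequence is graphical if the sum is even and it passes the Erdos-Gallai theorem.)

Sum of degrees = 55. Sum is odd, so the sequence is NOT graphical.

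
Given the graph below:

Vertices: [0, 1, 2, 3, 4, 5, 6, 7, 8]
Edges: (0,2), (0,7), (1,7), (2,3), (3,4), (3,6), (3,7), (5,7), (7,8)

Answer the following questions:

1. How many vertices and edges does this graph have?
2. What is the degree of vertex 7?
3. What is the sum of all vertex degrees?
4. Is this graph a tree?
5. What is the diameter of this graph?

Count: 9 vertices, 9 edges.
Vertex 7 has neighbors [0, 1, 3, 5, 8], degree = 5.
Handshaking lemma: 2 * 9 = 18.
A tree on 9 vertices has 8 edges. This graph has 9 edges (1 extra). Not a tree.
Diameter (longest shortest path) = 3.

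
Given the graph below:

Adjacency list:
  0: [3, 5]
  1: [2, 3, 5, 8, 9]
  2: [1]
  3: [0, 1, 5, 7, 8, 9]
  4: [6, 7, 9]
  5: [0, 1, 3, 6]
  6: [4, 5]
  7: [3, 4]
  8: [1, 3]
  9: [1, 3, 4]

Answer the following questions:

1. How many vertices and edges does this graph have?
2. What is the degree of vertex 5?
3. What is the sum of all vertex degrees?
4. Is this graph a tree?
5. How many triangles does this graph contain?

Count: 10 vertices, 15 edges.
Vertex 5 has neighbors [0, 1, 3, 6], degree = 4.
Handshaking lemma: 2 * 15 = 30.
A tree on 10 vertices has 9 edges. This graph has 15 edges (6 extra). Not a tree.
Number of triangles = 4.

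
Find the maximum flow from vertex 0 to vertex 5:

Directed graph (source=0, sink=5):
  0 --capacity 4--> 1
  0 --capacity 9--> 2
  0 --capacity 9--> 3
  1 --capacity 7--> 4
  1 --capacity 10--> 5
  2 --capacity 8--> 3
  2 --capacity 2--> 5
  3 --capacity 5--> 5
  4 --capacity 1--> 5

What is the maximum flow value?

Computing max flow:
  Flow on (0->1): 4/4
  Flow on (0->2): 2/9
  Flow on (0->3): 5/9
  Flow on (1->5): 4/10
  Flow on (2->5): 2/2
  Flow on (3->5): 5/5
Maximum flow = 11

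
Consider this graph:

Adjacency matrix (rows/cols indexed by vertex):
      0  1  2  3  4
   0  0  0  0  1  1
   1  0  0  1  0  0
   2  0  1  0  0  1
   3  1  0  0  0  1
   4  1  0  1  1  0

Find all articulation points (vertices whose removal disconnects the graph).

An articulation point is a vertex whose removal disconnects the graph.
Articulation points: [2, 4]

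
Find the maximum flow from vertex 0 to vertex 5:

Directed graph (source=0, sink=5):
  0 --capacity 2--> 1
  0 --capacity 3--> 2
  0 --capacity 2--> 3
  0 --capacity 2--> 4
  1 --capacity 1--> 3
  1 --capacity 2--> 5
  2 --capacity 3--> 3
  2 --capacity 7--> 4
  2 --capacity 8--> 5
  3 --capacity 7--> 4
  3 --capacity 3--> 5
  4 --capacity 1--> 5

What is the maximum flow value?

Computing max flow:
  Flow on (0->1): 2/2
  Flow on (0->2): 3/3
  Flow on (0->3): 2/2
  Flow on (0->4): 1/2
  Flow on (1->5): 2/2
  Flow on (2->5): 3/8
  Flow on (3->5): 2/3
  Flow on (4->5): 1/1
Maximum flow = 8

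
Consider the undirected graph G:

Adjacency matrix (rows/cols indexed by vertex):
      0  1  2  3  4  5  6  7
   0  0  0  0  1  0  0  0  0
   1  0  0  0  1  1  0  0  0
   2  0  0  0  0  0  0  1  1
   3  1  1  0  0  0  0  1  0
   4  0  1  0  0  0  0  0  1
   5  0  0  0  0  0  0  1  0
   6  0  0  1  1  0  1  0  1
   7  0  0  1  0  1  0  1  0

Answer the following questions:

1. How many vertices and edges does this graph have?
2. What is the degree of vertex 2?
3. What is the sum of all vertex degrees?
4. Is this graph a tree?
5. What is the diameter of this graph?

Count: 8 vertices, 9 edges.
Vertex 2 has neighbors [6, 7], degree = 2.
Handshaking lemma: 2 * 9 = 18.
A tree on 8 vertices has 7 edges. This graph has 9 edges (2 extra). Not a tree.
Diameter (longest shortest path) = 3.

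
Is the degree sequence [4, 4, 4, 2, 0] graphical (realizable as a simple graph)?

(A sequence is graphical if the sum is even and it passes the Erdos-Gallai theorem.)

Sum of degrees = 14. Sum is even but fails Erdos-Gallai. The sequence is NOT graphical.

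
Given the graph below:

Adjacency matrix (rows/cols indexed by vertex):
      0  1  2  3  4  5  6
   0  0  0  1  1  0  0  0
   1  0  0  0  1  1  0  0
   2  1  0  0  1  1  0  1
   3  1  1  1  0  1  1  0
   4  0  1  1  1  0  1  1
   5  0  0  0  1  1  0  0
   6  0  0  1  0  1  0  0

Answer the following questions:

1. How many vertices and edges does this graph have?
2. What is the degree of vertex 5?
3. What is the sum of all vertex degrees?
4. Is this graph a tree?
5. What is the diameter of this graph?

Count: 7 vertices, 11 edges.
Vertex 5 has neighbors [3, 4], degree = 2.
Handshaking lemma: 2 * 11 = 22.
A tree on 7 vertices has 6 edges. This graph has 11 edges (5 extra). Not a tree.
Diameter (longest shortest path) = 2.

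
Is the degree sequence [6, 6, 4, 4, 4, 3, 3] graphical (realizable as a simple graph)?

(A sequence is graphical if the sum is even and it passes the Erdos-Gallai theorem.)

Sum of degrees = 30. Sum is even and passes Erdos-Gallai. The sequence IS graphical.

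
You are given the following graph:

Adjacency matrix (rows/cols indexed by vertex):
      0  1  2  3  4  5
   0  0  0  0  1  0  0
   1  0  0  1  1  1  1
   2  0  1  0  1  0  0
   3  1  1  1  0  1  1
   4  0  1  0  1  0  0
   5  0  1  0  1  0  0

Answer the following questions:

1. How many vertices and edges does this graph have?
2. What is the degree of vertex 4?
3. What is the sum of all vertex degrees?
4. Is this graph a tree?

Count: 6 vertices, 8 edges.
Vertex 4 has neighbors [1, 3], degree = 2.
Handshaking lemma: 2 * 8 = 16.
A tree on 6 vertices has 5 edges. This graph has 8 edges (3 extra). Not a tree.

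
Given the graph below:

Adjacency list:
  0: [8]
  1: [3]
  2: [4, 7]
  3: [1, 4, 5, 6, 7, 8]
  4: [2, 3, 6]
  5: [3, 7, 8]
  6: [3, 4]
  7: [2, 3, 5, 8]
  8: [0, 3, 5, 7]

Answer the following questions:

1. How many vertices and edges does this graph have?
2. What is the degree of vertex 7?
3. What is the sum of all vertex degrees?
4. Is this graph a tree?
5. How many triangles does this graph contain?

Count: 9 vertices, 13 edges.
Vertex 7 has neighbors [2, 3, 5, 8], degree = 4.
Handshaking lemma: 2 * 13 = 26.
A tree on 9 vertices has 8 edges. This graph has 13 edges (5 extra). Not a tree.
Number of triangles = 5.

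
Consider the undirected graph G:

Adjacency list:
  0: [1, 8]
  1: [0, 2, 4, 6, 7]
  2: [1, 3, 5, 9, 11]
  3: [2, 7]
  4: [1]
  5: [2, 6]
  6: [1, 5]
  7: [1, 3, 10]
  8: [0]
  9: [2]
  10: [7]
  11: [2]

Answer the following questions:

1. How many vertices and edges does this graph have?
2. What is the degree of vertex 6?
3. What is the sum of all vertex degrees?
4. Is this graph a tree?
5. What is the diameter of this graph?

Count: 12 vertices, 13 edges.
Vertex 6 has neighbors [1, 5], degree = 2.
Handshaking lemma: 2 * 13 = 26.
A tree on 12 vertices has 11 edges. This graph has 13 edges (2 extra). Not a tree.
Diameter (longest shortest path) = 4.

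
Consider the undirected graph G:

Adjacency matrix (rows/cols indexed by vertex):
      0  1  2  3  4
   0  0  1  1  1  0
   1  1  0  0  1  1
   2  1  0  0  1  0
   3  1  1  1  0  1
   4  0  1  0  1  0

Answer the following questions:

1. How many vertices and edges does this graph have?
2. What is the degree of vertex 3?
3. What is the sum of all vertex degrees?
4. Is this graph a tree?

Count: 5 vertices, 7 edges.
Vertex 3 has neighbors [0, 1, 2, 4], degree = 4.
Handshaking lemma: 2 * 7 = 14.
A tree on 5 vertices has 4 edges. This graph has 7 edges (3 extra). Not a tree.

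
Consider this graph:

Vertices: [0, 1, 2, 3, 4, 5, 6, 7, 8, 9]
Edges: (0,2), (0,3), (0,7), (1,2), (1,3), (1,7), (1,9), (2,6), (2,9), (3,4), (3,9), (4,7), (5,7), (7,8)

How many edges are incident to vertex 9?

Vertex 9 has neighbors [1, 2, 3], so deg(9) = 3.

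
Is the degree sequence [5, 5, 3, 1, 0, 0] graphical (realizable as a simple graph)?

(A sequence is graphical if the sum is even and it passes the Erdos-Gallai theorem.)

Sum of degrees = 14. Sum is even but fails Erdos-Gallai. The sequence is NOT graphical.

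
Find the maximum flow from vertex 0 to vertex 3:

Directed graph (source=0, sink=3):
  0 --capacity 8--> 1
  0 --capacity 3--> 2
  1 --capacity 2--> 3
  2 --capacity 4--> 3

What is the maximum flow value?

Computing max flow:
  Flow on (0->1): 2/8
  Flow on (0->2): 3/3
  Flow on (1->3): 2/2
  Flow on (2->3): 3/4
Maximum flow = 5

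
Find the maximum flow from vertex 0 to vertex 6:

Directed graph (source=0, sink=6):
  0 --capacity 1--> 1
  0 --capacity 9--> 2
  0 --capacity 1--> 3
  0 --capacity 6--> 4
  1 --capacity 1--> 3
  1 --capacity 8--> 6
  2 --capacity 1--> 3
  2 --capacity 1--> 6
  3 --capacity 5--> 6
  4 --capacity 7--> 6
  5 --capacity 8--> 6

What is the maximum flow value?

Computing max flow:
  Flow on (0->1): 1/1
  Flow on (0->2): 2/9
  Flow on (0->3): 1/1
  Flow on (0->4): 6/6
  Flow on (1->6): 1/8
  Flow on (2->3): 1/1
  Flow on (2->6): 1/1
  Flow on (3->6): 2/5
  Flow on (4->6): 6/7
Maximum flow = 10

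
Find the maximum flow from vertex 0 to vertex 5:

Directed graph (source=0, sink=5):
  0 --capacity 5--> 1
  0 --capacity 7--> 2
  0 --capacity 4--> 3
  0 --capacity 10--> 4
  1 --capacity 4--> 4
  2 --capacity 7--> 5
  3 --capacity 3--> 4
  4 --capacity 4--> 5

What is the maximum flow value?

Computing max flow:
  Flow on (0->1): 1/5
  Flow on (0->2): 7/7
  Flow on (0->3): 3/4
  Flow on (1->4): 1/4
  Flow on (2->5): 7/7
  Flow on (3->4): 3/3
  Flow on (4->5): 4/4
Maximum flow = 11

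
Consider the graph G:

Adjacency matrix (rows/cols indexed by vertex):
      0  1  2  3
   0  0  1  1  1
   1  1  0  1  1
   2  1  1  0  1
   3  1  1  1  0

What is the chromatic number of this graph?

The graph has a maximum clique of size 4 (lower bound on chromatic number).
A valid 4-coloring: {0: 0, 1: 1, 2: 2, 3: 3}.
Chromatic number = 4.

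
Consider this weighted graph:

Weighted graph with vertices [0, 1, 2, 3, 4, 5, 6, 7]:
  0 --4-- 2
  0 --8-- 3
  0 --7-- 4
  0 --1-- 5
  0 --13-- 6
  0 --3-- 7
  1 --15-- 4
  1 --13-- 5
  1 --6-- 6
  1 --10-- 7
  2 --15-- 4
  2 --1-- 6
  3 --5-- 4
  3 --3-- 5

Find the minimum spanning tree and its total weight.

Applying Kruskal's algorithm (sort edges by weight, add if no cycle):
  Add (0,5) w=1
  Add (2,6) w=1
  Add (0,7) w=3
  Add (3,5) w=3
  Add (0,2) w=4
  Add (3,4) w=5
  Add (1,6) w=6
  Skip (0,4) w=7 (creates cycle)
  Skip (0,3) w=8 (creates cycle)
  Skip (1,7) w=10 (creates cycle)
  Skip (0,6) w=13 (creates cycle)
  Skip (1,5) w=13 (creates cycle)
  Skip (1,4) w=15 (creates cycle)
  Skip (2,4) w=15 (creates cycle)
MST weight = 23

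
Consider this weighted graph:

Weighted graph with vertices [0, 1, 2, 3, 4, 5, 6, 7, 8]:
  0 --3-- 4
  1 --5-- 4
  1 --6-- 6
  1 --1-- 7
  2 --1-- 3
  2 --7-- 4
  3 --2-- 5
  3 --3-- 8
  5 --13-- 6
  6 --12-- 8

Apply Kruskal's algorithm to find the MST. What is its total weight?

Applying Kruskal's algorithm (sort edges by weight, add if no cycle):
  Add (1,7) w=1
  Add (2,3) w=1
  Add (3,5) w=2
  Add (0,4) w=3
  Add (3,8) w=3
  Add (1,4) w=5
  Add (1,6) w=6
  Add (2,4) w=7
  Skip (6,8) w=12 (creates cycle)
  Skip (5,6) w=13 (creates cycle)
MST weight = 28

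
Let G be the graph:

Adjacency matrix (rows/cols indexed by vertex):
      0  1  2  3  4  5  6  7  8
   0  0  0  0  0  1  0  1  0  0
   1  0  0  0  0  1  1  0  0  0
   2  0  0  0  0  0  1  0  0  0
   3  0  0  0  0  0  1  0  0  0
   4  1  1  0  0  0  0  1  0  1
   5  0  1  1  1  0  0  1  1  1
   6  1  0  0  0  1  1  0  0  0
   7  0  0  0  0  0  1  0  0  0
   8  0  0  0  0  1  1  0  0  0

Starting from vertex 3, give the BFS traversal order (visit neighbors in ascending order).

BFS from vertex 3 (neighbors processed in ascending order):
Visit order: 3, 5, 1, 2, 6, 7, 8, 4, 0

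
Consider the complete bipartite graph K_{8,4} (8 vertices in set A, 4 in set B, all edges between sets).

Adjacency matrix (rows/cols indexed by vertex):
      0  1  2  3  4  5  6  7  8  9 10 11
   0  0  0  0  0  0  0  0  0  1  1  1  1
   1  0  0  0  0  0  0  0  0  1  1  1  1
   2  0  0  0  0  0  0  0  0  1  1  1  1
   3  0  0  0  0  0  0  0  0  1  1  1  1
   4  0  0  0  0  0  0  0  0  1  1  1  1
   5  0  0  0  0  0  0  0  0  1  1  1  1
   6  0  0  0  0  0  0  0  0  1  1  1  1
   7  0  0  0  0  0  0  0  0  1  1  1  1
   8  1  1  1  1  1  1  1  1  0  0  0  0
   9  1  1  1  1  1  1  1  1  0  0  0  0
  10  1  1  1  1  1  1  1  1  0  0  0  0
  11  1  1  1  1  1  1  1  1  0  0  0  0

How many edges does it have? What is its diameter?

K_{8,4} has 8 * 4 = 32 edges.
Any vertex reaches any opposite-side vertex in 1 step; same-side vertices reach in 2 steps via any opposite-side vertex.
Diameter = 2.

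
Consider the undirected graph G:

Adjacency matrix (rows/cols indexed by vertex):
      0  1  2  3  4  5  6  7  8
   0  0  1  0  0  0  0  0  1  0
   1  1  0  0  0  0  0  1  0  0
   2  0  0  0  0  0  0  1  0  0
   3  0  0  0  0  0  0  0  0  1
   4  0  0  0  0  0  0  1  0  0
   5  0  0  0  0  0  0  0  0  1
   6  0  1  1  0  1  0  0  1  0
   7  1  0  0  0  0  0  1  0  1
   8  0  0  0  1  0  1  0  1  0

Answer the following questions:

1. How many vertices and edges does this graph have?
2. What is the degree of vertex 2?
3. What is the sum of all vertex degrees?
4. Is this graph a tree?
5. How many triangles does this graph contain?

Count: 9 vertices, 9 edges.
Vertex 2 has neighbors [6], degree = 1.
Handshaking lemma: 2 * 9 = 18.
A tree on 9 vertices has 8 edges. This graph has 9 edges (1 extra). Not a tree.
Number of triangles = 0.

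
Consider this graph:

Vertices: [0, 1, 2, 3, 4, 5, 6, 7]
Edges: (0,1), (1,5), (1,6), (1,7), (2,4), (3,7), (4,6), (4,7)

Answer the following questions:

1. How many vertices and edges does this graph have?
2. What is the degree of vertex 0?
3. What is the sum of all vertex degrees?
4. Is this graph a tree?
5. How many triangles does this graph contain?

Count: 8 vertices, 8 edges.
Vertex 0 has neighbors [1], degree = 1.
Handshaking lemma: 2 * 8 = 16.
A tree on 8 vertices has 7 edges. This graph has 8 edges (1 extra). Not a tree.
Number of triangles = 0.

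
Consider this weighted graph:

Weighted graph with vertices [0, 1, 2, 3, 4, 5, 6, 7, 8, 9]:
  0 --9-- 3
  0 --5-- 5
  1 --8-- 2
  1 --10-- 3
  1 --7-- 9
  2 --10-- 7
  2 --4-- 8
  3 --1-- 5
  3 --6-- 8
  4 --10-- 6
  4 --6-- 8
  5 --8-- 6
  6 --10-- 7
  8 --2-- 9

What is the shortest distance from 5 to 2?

Using Dijkstra's algorithm from vertex 5:
Shortest path: 5 -> 3 -> 8 -> 2
Total weight: 1 + 6 + 4 = 11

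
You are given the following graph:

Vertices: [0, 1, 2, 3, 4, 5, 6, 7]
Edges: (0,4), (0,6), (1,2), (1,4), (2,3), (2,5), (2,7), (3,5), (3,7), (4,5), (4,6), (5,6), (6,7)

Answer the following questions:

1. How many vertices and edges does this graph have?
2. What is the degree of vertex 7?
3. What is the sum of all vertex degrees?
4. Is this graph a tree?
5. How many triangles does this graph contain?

Count: 8 vertices, 13 edges.
Vertex 7 has neighbors [2, 3, 6], degree = 3.
Handshaking lemma: 2 * 13 = 26.
A tree on 8 vertices has 7 edges. This graph has 13 edges (6 extra). Not a tree.
Number of triangles = 4.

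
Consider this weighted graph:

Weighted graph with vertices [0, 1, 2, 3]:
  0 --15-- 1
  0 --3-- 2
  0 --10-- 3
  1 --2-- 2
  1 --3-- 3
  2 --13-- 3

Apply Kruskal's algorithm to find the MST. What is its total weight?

Applying Kruskal's algorithm (sort edges by weight, add if no cycle):
  Add (1,2) w=2
  Add (0,2) w=3
  Add (1,3) w=3
  Skip (0,3) w=10 (creates cycle)
  Skip (2,3) w=13 (creates cycle)
  Skip (0,1) w=15 (creates cycle)
MST weight = 8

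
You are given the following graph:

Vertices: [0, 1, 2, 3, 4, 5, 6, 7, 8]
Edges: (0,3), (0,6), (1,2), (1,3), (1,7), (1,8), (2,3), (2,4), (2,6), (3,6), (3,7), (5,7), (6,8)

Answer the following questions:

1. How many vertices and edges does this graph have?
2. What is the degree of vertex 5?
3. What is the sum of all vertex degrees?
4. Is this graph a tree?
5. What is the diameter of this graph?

Count: 9 vertices, 13 edges.
Vertex 5 has neighbors [7], degree = 1.
Handshaking lemma: 2 * 13 = 26.
A tree on 9 vertices has 8 edges. This graph has 13 edges (5 extra). Not a tree.
Diameter (longest shortest path) = 4.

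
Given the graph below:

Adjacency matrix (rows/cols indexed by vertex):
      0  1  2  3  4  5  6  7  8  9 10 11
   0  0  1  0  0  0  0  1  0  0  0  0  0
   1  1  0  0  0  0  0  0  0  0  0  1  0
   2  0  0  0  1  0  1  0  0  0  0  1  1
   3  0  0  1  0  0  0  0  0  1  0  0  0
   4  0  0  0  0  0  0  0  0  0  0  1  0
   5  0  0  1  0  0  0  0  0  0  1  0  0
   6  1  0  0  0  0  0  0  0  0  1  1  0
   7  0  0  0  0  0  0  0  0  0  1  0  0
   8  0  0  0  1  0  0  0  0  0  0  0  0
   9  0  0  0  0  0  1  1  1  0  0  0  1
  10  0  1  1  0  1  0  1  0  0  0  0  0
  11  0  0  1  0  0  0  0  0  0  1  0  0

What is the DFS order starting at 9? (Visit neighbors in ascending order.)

DFS from vertex 9 (neighbors processed in ascending order):
Visit order: 9, 5, 2, 3, 8, 10, 1, 0, 6, 4, 11, 7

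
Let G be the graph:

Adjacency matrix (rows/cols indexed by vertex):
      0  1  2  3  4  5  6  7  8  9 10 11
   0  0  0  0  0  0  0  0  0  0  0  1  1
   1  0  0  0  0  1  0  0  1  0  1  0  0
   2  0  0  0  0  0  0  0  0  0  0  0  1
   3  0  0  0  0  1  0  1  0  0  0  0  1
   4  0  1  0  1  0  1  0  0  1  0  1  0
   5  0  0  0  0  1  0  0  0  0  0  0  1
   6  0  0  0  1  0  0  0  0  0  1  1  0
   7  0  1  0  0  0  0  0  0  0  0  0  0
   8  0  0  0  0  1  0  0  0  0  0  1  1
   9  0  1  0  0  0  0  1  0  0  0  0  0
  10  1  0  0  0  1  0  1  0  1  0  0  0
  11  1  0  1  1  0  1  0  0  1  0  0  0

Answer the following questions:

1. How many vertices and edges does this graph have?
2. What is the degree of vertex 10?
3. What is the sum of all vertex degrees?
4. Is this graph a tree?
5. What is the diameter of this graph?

Count: 12 vertices, 17 edges.
Vertex 10 has neighbors [0, 4, 6, 8], degree = 4.
Handshaking lemma: 2 * 17 = 34.
A tree on 12 vertices has 11 edges. This graph has 17 edges (6 extra). Not a tree.
Diameter (longest shortest path) = 5.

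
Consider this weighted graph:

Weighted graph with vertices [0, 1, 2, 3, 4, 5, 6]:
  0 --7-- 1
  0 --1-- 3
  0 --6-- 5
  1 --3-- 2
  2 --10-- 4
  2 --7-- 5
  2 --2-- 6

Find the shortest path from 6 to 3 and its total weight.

Using Dijkstra's algorithm from vertex 6:
Shortest path: 6 -> 2 -> 1 -> 0 -> 3
Total weight: 2 + 3 + 7 + 1 = 13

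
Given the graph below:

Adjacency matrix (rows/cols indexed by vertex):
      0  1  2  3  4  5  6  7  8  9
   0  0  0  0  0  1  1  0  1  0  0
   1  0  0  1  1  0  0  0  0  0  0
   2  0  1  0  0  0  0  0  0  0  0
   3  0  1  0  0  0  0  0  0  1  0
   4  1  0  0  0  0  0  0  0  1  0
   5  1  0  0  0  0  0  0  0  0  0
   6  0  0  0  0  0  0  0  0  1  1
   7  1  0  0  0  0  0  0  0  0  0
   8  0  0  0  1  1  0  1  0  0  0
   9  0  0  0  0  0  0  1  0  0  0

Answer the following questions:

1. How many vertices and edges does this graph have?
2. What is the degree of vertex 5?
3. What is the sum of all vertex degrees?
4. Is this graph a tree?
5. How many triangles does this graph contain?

Count: 10 vertices, 9 edges.
Vertex 5 has neighbors [0], degree = 1.
Handshaking lemma: 2 * 9 = 18.
A graph is a tree iff it is connected and has exactly n-1 edges. This graph is connected (all 10 vertices in one component) and has 10-1 = 9 edges. It is a tree.
Number of triangles = 0.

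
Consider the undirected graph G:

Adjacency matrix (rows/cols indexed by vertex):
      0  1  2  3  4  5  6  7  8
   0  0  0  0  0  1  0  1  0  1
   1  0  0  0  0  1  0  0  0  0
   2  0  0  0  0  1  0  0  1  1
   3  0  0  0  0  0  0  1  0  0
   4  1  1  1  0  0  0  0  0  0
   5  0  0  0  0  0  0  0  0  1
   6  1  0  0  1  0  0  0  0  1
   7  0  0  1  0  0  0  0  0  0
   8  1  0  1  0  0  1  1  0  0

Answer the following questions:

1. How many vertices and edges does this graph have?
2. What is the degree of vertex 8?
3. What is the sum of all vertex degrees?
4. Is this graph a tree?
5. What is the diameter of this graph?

Count: 9 vertices, 10 edges.
Vertex 8 has neighbors [0, 2, 5, 6], degree = 4.
Handshaking lemma: 2 * 10 = 20.
A tree on 9 vertices has 8 edges. This graph has 10 edges (2 extra). Not a tree.
Diameter (longest shortest path) = 4.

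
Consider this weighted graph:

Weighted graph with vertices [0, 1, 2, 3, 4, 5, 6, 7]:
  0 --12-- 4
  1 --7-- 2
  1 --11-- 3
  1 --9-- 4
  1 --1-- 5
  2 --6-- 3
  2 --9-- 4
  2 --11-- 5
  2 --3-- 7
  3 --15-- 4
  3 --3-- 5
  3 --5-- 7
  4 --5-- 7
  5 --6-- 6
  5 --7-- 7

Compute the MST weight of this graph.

Applying Kruskal's algorithm (sort edges by weight, add if no cycle):
  Add (1,5) w=1
  Add (2,7) w=3
  Add (3,5) w=3
  Add (3,7) w=5
  Add (4,7) w=5
  Skip (2,3) w=6 (creates cycle)
  Add (5,6) w=6
  Skip (1,2) w=7 (creates cycle)
  Skip (5,7) w=7 (creates cycle)
  Skip (1,4) w=9 (creates cycle)
  Skip (2,4) w=9 (creates cycle)
  Skip (1,3) w=11 (creates cycle)
  Skip (2,5) w=11 (creates cycle)
  Add (0,4) w=12
  Skip (3,4) w=15 (creates cycle)
MST weight = 35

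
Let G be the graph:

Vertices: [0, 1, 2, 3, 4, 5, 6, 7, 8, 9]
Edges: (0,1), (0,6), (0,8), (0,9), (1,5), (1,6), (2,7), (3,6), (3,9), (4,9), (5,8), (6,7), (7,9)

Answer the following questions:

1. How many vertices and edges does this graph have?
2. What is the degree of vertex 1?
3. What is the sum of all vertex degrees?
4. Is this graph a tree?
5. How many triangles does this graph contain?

Count: 10 vertices, 13 edges.
Vertex 1 has neighbors [0, 5, 6], degree = 3.
Handshaking lemma: 2 * 13 = 26.
A tree on 10 vertices has 9 edges. This graph has 13 edges (4 extra). Not a tree.
Number of triangles = 1.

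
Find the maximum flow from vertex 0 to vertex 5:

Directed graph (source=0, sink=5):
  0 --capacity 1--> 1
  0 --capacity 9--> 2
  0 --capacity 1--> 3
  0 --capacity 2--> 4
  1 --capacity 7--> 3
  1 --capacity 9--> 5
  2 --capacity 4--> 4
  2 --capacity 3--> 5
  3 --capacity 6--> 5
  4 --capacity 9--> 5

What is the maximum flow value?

Computing max flow:
  Flow on (0->1): 1/1
  Flow on (0->2): 7/9
  Flow on (0->3): 1/1
  Flow on (0->4): 2/2
  Flow on (1->5): 1/9
  Flow on (2->4): 4/4
  Flow on (2->5): 3/3
  Flow on (3->5): 1/6
  Flow on (4->5): 6/9
Maximum flow = 11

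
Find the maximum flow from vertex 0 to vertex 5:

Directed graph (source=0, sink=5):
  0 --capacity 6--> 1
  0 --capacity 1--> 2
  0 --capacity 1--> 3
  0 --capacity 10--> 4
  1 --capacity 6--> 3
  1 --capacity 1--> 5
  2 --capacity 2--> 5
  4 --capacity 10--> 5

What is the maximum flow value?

Computing max flow:
  Flow on (0->1): 1/6
  Flow on (0->2): 1/1
  Flow on (0->4): 10/10
  Flow on (1->5): 1/1
  Flow on (2->5): 1/2
  Flow on (4->5): 10/10
Maximum flow = 12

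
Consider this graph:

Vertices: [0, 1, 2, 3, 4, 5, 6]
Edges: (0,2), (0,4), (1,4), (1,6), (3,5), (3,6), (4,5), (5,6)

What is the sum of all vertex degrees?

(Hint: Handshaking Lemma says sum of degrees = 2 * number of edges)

Count edges: 8 edges.
By Handshaking Lemma: sum of degrees = 2 * 8 = 16.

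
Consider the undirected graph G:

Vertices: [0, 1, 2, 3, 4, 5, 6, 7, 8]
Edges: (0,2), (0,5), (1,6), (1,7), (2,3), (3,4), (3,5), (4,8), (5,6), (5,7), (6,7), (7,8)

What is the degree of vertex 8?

Vertex 8 has neighbors [4, 7], so deg(8) = 2.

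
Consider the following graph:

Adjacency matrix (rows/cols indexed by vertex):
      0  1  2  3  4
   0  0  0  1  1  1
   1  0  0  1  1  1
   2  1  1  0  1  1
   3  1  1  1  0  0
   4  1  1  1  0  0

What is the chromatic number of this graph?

The graph has a maximum clique of size 3 (lower bound on chromatic number).
A valid 3-coloring: {0: 1, 1: 1, 2: 0, 3: 2, 4: 2}.
Chromatic number = 3.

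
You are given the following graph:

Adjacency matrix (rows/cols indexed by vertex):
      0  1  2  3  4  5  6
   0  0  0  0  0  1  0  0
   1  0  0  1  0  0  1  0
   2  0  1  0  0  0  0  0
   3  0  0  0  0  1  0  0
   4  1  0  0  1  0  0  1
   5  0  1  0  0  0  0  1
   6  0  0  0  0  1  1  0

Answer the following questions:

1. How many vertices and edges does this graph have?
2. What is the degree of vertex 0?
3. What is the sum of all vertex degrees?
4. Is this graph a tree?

Count: 7 vertices, 6 edges.
Vertex 0 has neighbors [4], degree = 1.
Handshaking lemma: 2 * 6 = 12.
A graph is a tree iff it is connected and has exactly n-1 edges. This graph is connected (all 7 vertices in one component) and has 7-1 = 6 edges. It is a tree.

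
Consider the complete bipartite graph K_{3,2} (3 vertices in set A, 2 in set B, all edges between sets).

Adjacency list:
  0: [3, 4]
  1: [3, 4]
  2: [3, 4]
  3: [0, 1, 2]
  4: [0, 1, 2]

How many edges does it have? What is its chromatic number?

K_{3,2} has 3 * 2 = 6 edges.
Bipartite graphs have chromatic number 2 (color each partition differently).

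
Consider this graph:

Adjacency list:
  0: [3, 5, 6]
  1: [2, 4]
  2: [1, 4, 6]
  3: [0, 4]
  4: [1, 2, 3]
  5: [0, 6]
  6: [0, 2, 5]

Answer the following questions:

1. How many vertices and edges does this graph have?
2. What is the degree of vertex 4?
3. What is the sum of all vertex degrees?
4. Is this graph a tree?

Count: 7 vertices, 9 edges.
Vertex 4 has neighbors [1, 2, 3], degree = 3.
Handshaking lemma: 2 * 9 = 18.
A tree on 7 vertices has 6 edges. This graph has 9 edges (3 extra). Not a tree.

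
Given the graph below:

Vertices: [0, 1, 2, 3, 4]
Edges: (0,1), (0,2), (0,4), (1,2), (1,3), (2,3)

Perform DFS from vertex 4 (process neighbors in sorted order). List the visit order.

DFS from vertex 4 (neighbors processed in ascending order):
Visit order: 4, 0, 1, 2, 3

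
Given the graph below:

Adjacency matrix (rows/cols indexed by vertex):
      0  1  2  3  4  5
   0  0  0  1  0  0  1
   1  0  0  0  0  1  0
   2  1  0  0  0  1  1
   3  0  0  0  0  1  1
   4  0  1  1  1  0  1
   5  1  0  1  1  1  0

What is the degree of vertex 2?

Vertex 2 has neighbors [0, 4, 5], so deg(2) = 3.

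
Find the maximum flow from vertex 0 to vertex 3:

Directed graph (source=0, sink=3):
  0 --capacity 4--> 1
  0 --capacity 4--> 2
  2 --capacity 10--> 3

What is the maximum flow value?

Computing max flow:
  Flow on (0->2): 4/4
  Flow on (2->3): 4/10
Maximum flow = 4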